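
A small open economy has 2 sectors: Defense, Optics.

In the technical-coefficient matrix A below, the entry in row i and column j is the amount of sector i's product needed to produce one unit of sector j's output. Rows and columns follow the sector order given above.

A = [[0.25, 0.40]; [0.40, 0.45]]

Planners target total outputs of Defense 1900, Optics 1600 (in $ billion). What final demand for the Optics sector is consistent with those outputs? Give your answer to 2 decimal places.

I − A =
  [   0.75    -0.40]
  [  -0.40     0.55]
d = (I − A) x:
  d_1 = (+0.75)·1900 + (-0.40)·1600 = 785.00
  d_2 = (-0.40)·1900 + (+0.55)·1600 = 120.00

d_2 = 120.00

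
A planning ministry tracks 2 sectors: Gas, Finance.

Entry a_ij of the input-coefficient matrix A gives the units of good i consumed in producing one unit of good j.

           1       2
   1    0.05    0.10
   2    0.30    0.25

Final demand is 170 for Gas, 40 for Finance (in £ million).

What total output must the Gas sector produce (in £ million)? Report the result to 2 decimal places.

x_1 = 192.67

I − A =
  [   0.95    -0.10]
  [  -0.30     0.75]
det(I−A) = (0.95)(0.75) − (-0.10)(-0.30) = 0.6825
adj(I−A) = [[0.75, 0.10], [0.30, 0.95]]
(I − A)⁻¹ = adj(I−A) / det(I−A) ≈
  [   1.0989     0.1465]
  [   0.4396     1.3919]
x = (I − A)⁻¹ d = adj(I−A)·d / det(I−A), with det(I−A) = 0.6825:
  x_1 = (0.75·170 + 0.10·40) / 0.6825 = 131.50 / 0.6825 ≈ 192.67
  x_2 = (0.30·170 + 0.95·40) / 0.6825 = 89.00 / 0.6825 ≈ 130.40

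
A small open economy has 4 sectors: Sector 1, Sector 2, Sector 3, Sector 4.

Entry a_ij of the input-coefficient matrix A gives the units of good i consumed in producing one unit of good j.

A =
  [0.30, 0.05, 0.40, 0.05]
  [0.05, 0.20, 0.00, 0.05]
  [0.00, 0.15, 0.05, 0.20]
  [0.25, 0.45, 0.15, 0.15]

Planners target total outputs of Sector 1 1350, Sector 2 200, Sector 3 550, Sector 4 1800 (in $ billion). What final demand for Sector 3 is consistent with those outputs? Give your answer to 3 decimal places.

d_3 = 132.500

I − A =
  [   0.70    -0.05    -0.40    -0.05]
  [  -0.05     0.80     0.00    -0.05]
  [   0.00    -0.15     0.95    -0.20]
  [  -0.25    -0.45    -0.15     0.85]
d = (I − A) x:
  d_1 = (+0.70)·1350 + (-0.05)·200 + (-0.40)·550 + (-0.05)·1800 = 625.000
  d_2 = (-0.05)·1350 + (+0.80)·200 + (+0.00)·550 + (-0.05)·1800 = 2.500
  d_3 = (+0.00)·1350 + (-0.15)·200 + (+0.95)·550 + (-0.20)·1800 = 132.500
  d_4 = (-0.25)·1350 + (-0.45)·200 + (-0.15)·550 + (+0.85)·1800 = 1020.000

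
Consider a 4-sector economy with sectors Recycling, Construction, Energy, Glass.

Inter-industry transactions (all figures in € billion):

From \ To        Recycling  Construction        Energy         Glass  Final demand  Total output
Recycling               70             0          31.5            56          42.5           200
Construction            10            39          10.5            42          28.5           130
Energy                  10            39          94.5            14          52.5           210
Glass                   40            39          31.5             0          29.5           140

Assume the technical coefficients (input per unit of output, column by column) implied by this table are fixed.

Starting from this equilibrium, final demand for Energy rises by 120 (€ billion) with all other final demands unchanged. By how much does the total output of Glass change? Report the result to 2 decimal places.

Technical coefficients a_ij = z_ij / X_j:
  a_11 = 70/200 = 0.35, a_21 = 10/200 = 0.05, a_31 = 10/200 = 0.05, a_41 = 40/200 = 0.20
  a_12 = 0/130 = 0.00, a_22 = 39/130 = 0.30, a_32 = 39/130 = 0.30, a_42 = 39/130 = 0.30
  a_13 = 31.5/210 = 0.15, a_23 = 10.5/210 = 0.05, a_33 = 94.5/210 = 0.45, a_43 = 31.5/210 = 0.15
  a_14 = 56/140 = 0.40, a_24 = 42/140 = 0.30, a_34 = 14/140 = 0.10, a_44 = 0/140 = 0.00
I − A =
  [   0.65     0.00    -0.15    -0.40]
  [  -0.05     0.70    -0.05    -0.30]
  [  -0.05    -0.30     0.55    -0.10]
  [  -0.20    -0.30    -0.15     1.00]
Compute the cofactors C_ij = (−1)^(i+j)·(3×3 minor ij) of I−A; the adjugate is their transpose:
adj(I−A) = Cᵀ =
  [ 0.29500   0.13350   0.13950   0.17200]
  [ 0.06550   0.29025   0.07725   0.12100]
  [ 0.07900   0.19650   0.33450   0.12400]
  [ 0.09050   0.14325   0.10125   0.23300]
det(I−A) = Σ_j (I−A)_1j·C_1j = (0.65)(0.29500) + (0.00)(0.06550) + (-0.15)(0.07900) + (-0.40)(0.09050) = 0.1437
(I − A)⁻¹ = adj(I−A) / det(I−A) ≈
  [   2.0529     0.9290     0.9708     1.1969]
  [   0.4558     2.0198     0.5376     0.8420]
  [   0.5498     1.3674     2.3278     0.8629]
  [   0.6298     0.9969     0.7046     1.6214]
Δx = (I − A)⁻¹ Δd with Δd having +120 in the Energy component and 0 elsewhere.
So Δx_4 = L_43 · (+120), where L_43 = adj(I−A)_43 / det(I−A) = 0.10125 / 0.1437.
Δx_4 = 0.10125 × (+120) / 0.1437 = 12.15 / 0.1437 ≈ 84.55.

Δx_4 = 84.55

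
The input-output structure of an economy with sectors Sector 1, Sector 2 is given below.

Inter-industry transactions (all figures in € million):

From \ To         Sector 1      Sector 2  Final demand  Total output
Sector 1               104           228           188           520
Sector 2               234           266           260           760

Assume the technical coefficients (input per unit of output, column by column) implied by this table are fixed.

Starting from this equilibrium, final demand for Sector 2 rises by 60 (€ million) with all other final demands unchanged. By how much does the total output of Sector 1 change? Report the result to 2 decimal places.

Δx_1 = 46.75

Technical coefficients a_ij = z_ij / X_j:
  a_11 = 104/520 = 0.20, a_21 = 234/520 = 0.45
  a_12 = 228/760 = 0.30, a_22 = 266/760 = 0.35
I − A =
  [   0.80    -0.30]
  [  -0.45     0.65]
det(I−A) = (0.80)(0.65) − (-0.30)(-0.45) = 0.3850
adj(I−A) = [[0.65, 0.30], [0.45, 0.80]]
(I − A)⁻¹ = adj(I−A) / det(I−A) ≈
  [   1.6883     0.7792]
  [   1.1688     2.0779]
Δx = (I − A)⁻¹ Δd with Δd having +60 in the Sector 2 component and 0 elsewhere.
So Δx_1 = L_12 · (+60), where L_12 = adj(I−A)_12 / det(I−A) = 0.30 / 0.3850.
Δx_1 = 0.30 × (+60) / 0.3850 = 18.00 / 0.3850 ≈ 46.75.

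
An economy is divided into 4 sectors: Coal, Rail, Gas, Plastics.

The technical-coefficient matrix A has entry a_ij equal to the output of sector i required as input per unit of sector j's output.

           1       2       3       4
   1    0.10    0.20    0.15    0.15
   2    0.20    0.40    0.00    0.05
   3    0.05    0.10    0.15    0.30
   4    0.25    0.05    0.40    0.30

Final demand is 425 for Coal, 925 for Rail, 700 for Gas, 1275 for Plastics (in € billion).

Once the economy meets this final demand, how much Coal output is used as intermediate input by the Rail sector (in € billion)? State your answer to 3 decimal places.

z_12 = 534.703

I − A =
  [   0.90    -0.20    -0.15    -0.15]
  [  -0.20     0.60     0.00    -0.05]
  [  -0.05    -0.10     0.85    -0.30]
  [  -0.25    -0.05    -0.40     0.70]
Compute the cofactors C_ij = (−1)^(i+j)·(3×3 minor ij) of I−A; the adjugate is their transpose:
adj(I−A) = Cᵀ =
  [ 0.280875   0.120125   0.102625   0.112750]
  [ 0.106625   0.376125   0.052875   0.072375]
  [ 0.084125   0.095125   0.321250   0.162500]
  [ 0.156000   0.124125   0.224000   0.417500]
det(I−A) = Σ_j (I−A)_1j·C_1j = (0.90)(0.280875) + (-0.20)(0.106625) + (-0.15)(0.084125) + (-0.15)(0.156000) = 0.19544375
(I − A)⁻¹ = adj(I−A) / det(I−A) ≈
  [   1.4371     0.6146     0.5251     0.5769]
  [   0.5456     1.9245     0.2705     0.3703]
  [   0.4304     0.4867     1.6437     0.8314]
  [   0.7982     0.6351     1.1461     2.1362]
First solve x = (I − A)⁻¹ d = adj(I−A)·d / det(I−A); in particular x_2 = (0.106625·425 + 0.376125·925 + 0.052875·700 + 0.072375·1275) / 0.19544375 = 522.521875 / 0.19544375 ≈ 2673.51540.
Intermediate flow from 1 to 2: z_12 = a_12 · x_2 = 0.20 × 522.521875 / 0.19544375 = 104.504375 / 0.19544375 ≈ 534.703.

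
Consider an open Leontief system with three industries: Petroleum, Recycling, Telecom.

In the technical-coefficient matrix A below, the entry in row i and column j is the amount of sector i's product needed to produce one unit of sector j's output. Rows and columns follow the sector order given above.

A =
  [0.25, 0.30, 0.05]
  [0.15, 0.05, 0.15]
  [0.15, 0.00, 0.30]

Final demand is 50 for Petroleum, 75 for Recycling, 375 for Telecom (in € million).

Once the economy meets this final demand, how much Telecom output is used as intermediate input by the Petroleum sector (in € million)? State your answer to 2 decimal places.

z_31 = 27.69

I − A =
  [   0.75    -0.30    -0.05]
  [  -0.15     0.95    -0.15]
  [  -0.15     0.00     0.70]
Cofactors of I−A, C_ij = (−1)^(i+j)·(minor ij) (rows/columns in the sector order above):
  C_11 = (0.95)(0.70) − (-0.15)(0.00) = 0.6650
  C_12 = −[(-0.15)(0.70) − (-0.15)(-0.15)] = 0.1275
  C_13 = (-0.15)(0.00) − (0.95)(-0.15) = 0.1425
  C_21 = −[(-0.30)(0.70) − (-0.05)(0.00)] = 0.2100
  C_22 = (0.75)(0.70) − (-0.05)(-0.15) = 0.5175
  C_23 = −[(0.75)(0.00) − (-0.30)(-0.15)] = 0.0450
  C_31 = (-0.30)(-0.15) − (-0.05)(0.95) = 0.0925
  C_32 = −[(0.75)(-0.15) − (-0.05)(-0.15)] = 0.1200
  C_33 = (0.75)(0.95) − (-0.30)(-0.15) = 0.6675
det(I−A) = Σ_j (I−A)_1j·C_1j = (0.75)(0.6650) + (-0.30)(0.1275) + (-0.05)(0.1425) = 0.453375
adj(I−A) = Cᵀ =
  [ 0.6650   0.2100   0.0925]
  [ 0.1275   0.5175   0.1200]
  [ 0.1425   0.0450   0.6675]
(I − A)⁻¹ = adj(I−A) / det(I−A) ≈
  [   1.4668     0.4632     0.2040]
  [   0.2812     1.1414     0.2647]
  [   0.3143     0.0993     1.4723]
First solve x = (I − A)⁻¹ d = adj(I−A)·d / det(I−A); in particular x_1 = (0.6650·50 + 0.2100·75 + 0.0925·375) / 0.453375 = 83.6875 / 0.453375 ≈ 184.5878.
Intermediate flow from 3 to 1: z_31 = a_31 · x_1 = 0.15 × 83.6875 / 0.453375 = 12.553125 / 0.453375 ≈ 27.69.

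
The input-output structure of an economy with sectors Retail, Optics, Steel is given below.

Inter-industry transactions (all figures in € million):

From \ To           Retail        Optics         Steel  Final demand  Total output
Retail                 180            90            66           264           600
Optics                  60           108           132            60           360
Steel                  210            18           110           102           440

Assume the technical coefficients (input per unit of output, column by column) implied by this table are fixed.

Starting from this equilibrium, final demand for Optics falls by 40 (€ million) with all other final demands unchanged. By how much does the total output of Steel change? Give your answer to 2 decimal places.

Δx_S = -17.85

Technical coefficients a_ij = z_ij / X_j:
  a_RR = 180/600 = 0.30, a_OR = 60/600 = 0.10, a_SR = 210/600 = 0.35
  a_RO = 90/360 = 0.25, a_OO = 108/360 = 0.30, a_SO = 18/360 = 0.05
  a_RS = 66/440 = 0.15, a_OS = 132/440 = 0.30, a_SS = 110/440 = 0.25
I − A =
  [   0.70    -0.25    -0.15]
  [  -0.10     0.70    -0.30]
  [  -0.35    -0.05     0.75]
Cofactors of I−A, C_ij = (−1)^(i+j)·(minor ij) (rows/columns in the sector order above):
  C_11 = (0.70)(0.75) − (-0.30)(-0.05) = 0.5100
  C_12 = −[(-0.10)(0.75) − (-0.30)(-0.35)] = 0.1800
  C_13 = (-0.10)(-0.05) − (0.70)(-0.35) = 0.2500
  C_21 = −[(-0.25)(0.75) − (-0.15)(-0.05)] = 0.1950
  C_22 = (0.70)(0.75) − (-0.15)(-0.35) = 0.4725
  C_23 = −[(0.70)(-0.05) − (-0.25)(-0.35)] = 0.1225
  C_31 = (-0.25)(-0.30) − (-0.15)(0.70) = 0.1800
  C_32 = −[(0.70)(-0.30) − (-0.15)(-0.10)] = 0.2250
  C_33 = (0.70)(0.70) − (-0.25)(-0.10) = 0.4650
det(I−A) = Σ_j (I−A)_1j·C_1j = (0.70)(0.5100) + (-0.25)(0.1800) + (-0.15)(0.2500) = 0.2745
adj(I−A) = Cᵀ =
  [ 0.5100   0.1950   0.1800]
  [ 0.1800   0.4725   0.2250]
  [ 0.2500   0.1225   0.4650]
(I − A)⁻¹ = adj(I−A) / det(I−A) ≈
  [   1.8579     0.7104     0.6557]
  [   0.6557     1.7213     0.8197]
  [   0.9107     0.4463     1.6940]
Δx = (I − A)⁻¹ Δd with Δd having -40 in the Optics component and 0 elsewhere.
So Δx_S = L_SO · (-40), where L_SO = adj(I−A)_SO / det(I−A) = 0.1225 / 0.2745.
Δx_S = 0.1225 × (-40) / 0.2745 = -4.90 / 0.2745 ≈ -17.85.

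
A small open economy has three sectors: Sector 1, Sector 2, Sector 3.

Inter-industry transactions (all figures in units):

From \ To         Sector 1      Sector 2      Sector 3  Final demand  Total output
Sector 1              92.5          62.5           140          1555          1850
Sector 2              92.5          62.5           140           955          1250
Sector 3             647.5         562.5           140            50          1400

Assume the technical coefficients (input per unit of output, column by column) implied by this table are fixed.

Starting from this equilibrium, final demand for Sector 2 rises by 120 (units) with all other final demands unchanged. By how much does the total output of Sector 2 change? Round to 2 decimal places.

Technical coefficients a_ij = z_ij / X_j:
  a_11 = 92.5/1850 = 0.05, a_21 = 92.5/1850 = 0.05, a_31 = 647.5/1850 = 0.35
  a_12 = 62.5/1250 = 0.05, a_22 = 62.5/1250 = 0.05, a_32 = 562.5/1250 = 0.45
  a_13 = 140/1400 = 0.10, a_23 = 140/1400 = 0.10, a_33 = 140/1400 = 0.10
I − A =
  [   0.95    -0.05    -0.10]
  [  -0.05     0.95    -0.10]
  [  -0.35    -0.45     0.90]
Cofactors of I−A, C_ij = (−1)^(i+j)·(minor ij) (rows/columns in the sector order above):
  C_11 = (0.95)(0.90) − (-0.10)(-0.45) = 0.8100
  C_12 = −[(-0.05)(0.90) − (-0.10)(-0.35)] = 0.0800
  C_13 = (-0.05)(-0.45) − (0.95)(-0.35) = 0.3550
  C_21 = −[(-0.05)(0.90) − (-0.10)(-0.45)] = 0.0900
  C_22 = (0.95)(0.90) − (-0.10)(-0.35) = 0.8200
  C_23 = −[(0.95)(-0.45) − (-0.05)(-0.35)] = 0.4450
  C_31 = (-0.05)(-0.10) − (-0.10)(0.95) = 0.1000
  C_32 = −[(0.95)(-0.10) − (-0.10)(-0.05)] = 0.1000
  C_33 = (0.95)(0.95) − (-0.05)(-0.05) = 0.9000
det(I−A) = Σ_j (I−A)_1j·C_1j = (0.95)(0.8100) + (-0.05)(0.0800) + (-0.10)(0.3550) = 0.7300
adj(I−A) = Cᵀ =
  [ 0.8100   0.0900   0.1000]
  [ 0.0800   0.8200   0.1000]
  [ 0.3550   0.4450   0.9000]
(I − A)⁻¹ = adj(I−A) / det(I−A) ≈
  [   1.1096     0.1233     0.1370]
  [   0.1096     1.1233     0.1370]
  [   0.4863     0.6096     1.2329]
Δx = (I − A)⁻¹ Δd with Δd having +120 in the Sector 2 component and 0 elsewhere.
So Δx_2 = L_22 · (+120), where L_22 = adj(I−A)_22 / det(I−A) = 0.8200 / 0.7300.
Δx_2 = 0.8200 × (+120) / 0.7300 = 98.40 / 0.7300 ≈ 134.79.

Δx_2 = 134.79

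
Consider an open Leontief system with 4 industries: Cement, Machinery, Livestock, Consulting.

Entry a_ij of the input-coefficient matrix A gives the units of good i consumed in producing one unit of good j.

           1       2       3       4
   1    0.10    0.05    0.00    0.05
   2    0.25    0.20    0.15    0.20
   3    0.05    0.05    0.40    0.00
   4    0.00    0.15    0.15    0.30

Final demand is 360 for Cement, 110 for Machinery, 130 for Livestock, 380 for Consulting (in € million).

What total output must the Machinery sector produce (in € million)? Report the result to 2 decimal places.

x_2 = 519.63

I − A =
  [   0.90    -0.05     0.00    -0.05]
  [  -0.25     0.80    -0.15    -0.20]
  [  -0.05    -0.05     0.60     0.00]
  [   0.00    -0.15    -0.15     0.70]
Compute the cofactors C_ij = (−1)^(i+j)·(3×3 minor ij) of I−A; the adjugate is their transpose:
adj(I−A) = Cᵀ =
  [ 0.311250   0.025875   0.013875   0.029625]
  [ 0.111750   0.377625   0.123375   0.115875]
  [ 0.035250   0.033625   0.466375   0.012125]
  [ 0.031500   0.088125   0.126375   0.417375]
det(I−A) = Σ_j (I−A)_1j·C_1j = (0.90)(0.311250) + (-0.05)(0.111750) + (0.00)(0.035250) + (-0.05)(0.031500) = 0.2729625
(I − A)⁻¹ = adj(I−A) / det(I−A) ≈
  [   1.1403     0.0948     0.0508     0.1085]
  [   0.4094     1.3834     0.4520     0.4245]
  [   0.1291     0.1232     1.7086     0.0444]
  [   0.1154     0.3228     0.4630     1.5291]
x = (I − A)⁻¹ d = adj(I−A)·d / det(I−A), with det(I−A) = 0.2729625:
  x_1 = (0.311250·360 + 0.025875·110 + 0.013875·130 + 0.029625·380) / 0.2729625 = 127.9575 / 0.2729625 ≈ 468.77
  x_2 = (0.111750·360 + 0.377625·110 + 0.123375·130 + 0.115875·380) / 0.2729625 = 141.84 / 0.2729625 ≈ 519.63
  x_3 = (0.035250·360 + 0.033625·110 + 0.466375·130 + 0.012125·380) / 0.2729625 = 81.625 / 0.2729625 ≈ 299.03
  x_4 = (0.031500·360 + 0.088125·110 + 0.126375·130 + 0.417375·380) / 0.2729625 = 196.065 / 0.2729625 ≈ 718.29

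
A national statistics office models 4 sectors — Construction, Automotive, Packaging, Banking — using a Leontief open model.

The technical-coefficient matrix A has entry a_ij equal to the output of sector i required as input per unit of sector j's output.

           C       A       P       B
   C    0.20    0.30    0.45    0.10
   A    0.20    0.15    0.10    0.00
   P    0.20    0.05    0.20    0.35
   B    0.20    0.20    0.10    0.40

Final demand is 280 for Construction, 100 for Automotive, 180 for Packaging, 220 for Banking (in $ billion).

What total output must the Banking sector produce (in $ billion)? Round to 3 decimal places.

I − A =
  [   0.80    -0.30    -0.45    -0.10]
  [  -0.20     0.85    -0.10     0.00]
  [  -0.20    -0.05     0.80    -0.35]
  [  -0.20    -0.20    -0.10     0.60]
Compute the cofactors C_ij = (−1)^(i+j)·(3×3 minor ij) of I−A; the adjugate is their transpose:
adj(I−A) = Cᵀ =
  [ 0.368250   0.195000   0.258000   0.211875]
  [ 0.108000   0.252500   0.102000   0.077500]
  [ 0.181500   0.140000   0.351000   0.235000]
  [ 0.189000   0.172500   0.178500   0.405000]
det(I−A) = Σ_j (I−A)_1j·C_1j = (0.80)(0.368250) + (-0.30)(0.108000) + (-0.45)(0.181500) + (-0.10)(0.189000) = 0.161625
(I − A)⁻¹ = adj(I−A) / det(I−A) ≈
  [   2.2784     1.2065     1.5963     1.3109]
  [   0.6682     1.5623     0.6311     0.4795]
  [   1.1230     0.8662     2.1717     1.4540]
  [   1.1694     1.0673     1.1044     2.5058]
x = (I − A)⁻¹ d = adj(I−A)·d / det(I−A), with det(I−A) = 0.161625:
  x_C = (0.368250·280 + 0.195000·100 + 0.258000·180 + 0.211875·220) / 0.161625 = 215.6625 / 0.161625 ≈ 1334.339
  x_A = (0.108000·280 + 0.252500·100 + 0.102000·180 + 0.077500·220) / 0.161625 = 90.90 / 0.161625 ≈ 562.413
  x_P = (0.181500·280 + 0.140000·100 + 0.351000·180 + 0.235000·220) / 0.161625 = 179.70 / 0.161625 ≈ 1111.833
  x_B = (0.189000·280 + 0.172500·100 + 0.178500·180 + 0.405000·220) / 0.161625 = 191.40 / 0.161625 ≈ 1184.223

x_B = 1184.223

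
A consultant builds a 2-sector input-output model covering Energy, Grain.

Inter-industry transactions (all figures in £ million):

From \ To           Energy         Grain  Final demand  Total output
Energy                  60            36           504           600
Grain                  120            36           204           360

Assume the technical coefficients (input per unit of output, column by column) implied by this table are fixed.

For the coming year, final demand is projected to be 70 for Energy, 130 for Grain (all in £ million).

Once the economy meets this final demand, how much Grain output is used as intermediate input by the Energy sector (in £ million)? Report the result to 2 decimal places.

z_21 = 19.24

Technical coefficients a_ij = z_ij / X_j:
  a_11 = 60/600 = 0.10, a_21 = 120/600 = 0.20
  a_12 = 36/360 = 0.10, a_22 = 36/360 = 0.10
I − A =
  [   0.90    -0.10]
  [  -0.20     0.90]
det(I−A) = (0.90)(0.90) − (-0.10)(-0.20) = 0.7900
adj(I−A) = [[0.90, 0.10], [0.20, 0.90]]
(I − A)⁻¹ = adj(I−A) / det(I−A) ≈
  [   1.1392     0.1266]
  [   0.2532     1.1392]
First solve x = (I − A)⁻¹ d = adj(I−A)·d / det(I−A); in particular x_1 = (0.90·70 + 0.10·130) / 0.7900 = 76.00 / 0.7900 ≈ 96.2025.
Intermediate flow from 2 to 1: z_21 = a_21 · x_1 = 0.20 × 76.00 / 0.7900 = 15.20 / 0.7900 ≈ 19.24.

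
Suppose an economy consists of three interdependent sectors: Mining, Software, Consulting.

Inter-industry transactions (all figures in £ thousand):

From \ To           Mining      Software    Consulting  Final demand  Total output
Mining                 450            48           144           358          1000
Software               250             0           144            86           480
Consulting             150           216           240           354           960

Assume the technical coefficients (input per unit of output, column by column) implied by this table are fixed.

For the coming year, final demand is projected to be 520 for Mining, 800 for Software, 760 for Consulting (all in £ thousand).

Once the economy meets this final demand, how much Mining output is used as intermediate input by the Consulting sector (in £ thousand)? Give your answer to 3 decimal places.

z_MC = 355.000

Technical coefficients a_ij = z_ij / X_j:
  a_MM = 450/1000 = 0.45, a_SM = 250/1000 = 0.25, a_CM = 150/1000 = 0.15
  a_MS = 48/480 = 0.10, a_SS = 0/480 = 0.00, a_CS = 216/480 = 0.45
  a_MC = 144/960 = 0.15, a_SC = 144/960 = 0.15, a_CC = 240/960 = 0.25
I − A =
  [   0.55    -0.10    -0.15]
  [  -0.25     1.00    -0.15]
  [  -0.15    -0.45     0.75]
Cofactors of I−A, C_ij = (−1)^(i+j)·(minor ij) (rows/columns in the sector order above):
  C_11 = (1.00)(0.75) − (-0.15)(-0.45) = 0.6825
  C_12 = −[(-0.25)(0.75) − (-0.15)(-0.15)] = 0.2100
  C_13 = (-0.25)(-0.45) − (1.00)(-0.15) = 0.2625
  C_21 = −[(-0.10)(0.75) − (-0.15)(-0.45)] = 0.1425
  C_22 = (0.55)(0.75) − (-0.15)(-0.15) = 0.3900
  C_23 = −[(0.55)(-0.45) − (-0.10)(-0.15)] = 0.2625
  C_31 = (-0.10)(-0.15) − (-0.15)(1.00) = 0.1650
  C_32 = −[(0.55)(-0.15) − (-0.15)(-0.25)] = 0.1200
  C_33 = (0.55)(1.00) − (-0.10)(-0.25) = 0.5250
det(I−A) = Σ_j (I−A)_1j·C_1j = (0.55)(0.6825) + (-0.10)(0.2100) + (-0.15)(0.2625) = 0.3150
adj(I−A) = Cᵀ =
  [ 0.6825   0.1425   0.1650]
  [ 0.2100   0.3900   0.1200]
  [ 0.2625   0.2625   0.5250]
(I − A)⁻¹ = adj(I−A) / det(I−A) ≈
  [   2.1667     0.4524     0.5238]
  [   0.6667     1.2381     0.3810]
  [   0.8333     0.8333     1.6667]
First solve x = (I − A)⁻¹ d = adj(I−A)·d / det(I−A); in particular x_C = (0.2625·520 + 0.2625·800 + 0.5250·760) / 0.3150 = 745.50 / 0.3150 ≈ 2366.66667.
Intermediate flow from M to C: z_MC = a_MC · x_C = 0.15 × 745.50 / 0.3150 = 111.825 / 0.3150 = 355.000.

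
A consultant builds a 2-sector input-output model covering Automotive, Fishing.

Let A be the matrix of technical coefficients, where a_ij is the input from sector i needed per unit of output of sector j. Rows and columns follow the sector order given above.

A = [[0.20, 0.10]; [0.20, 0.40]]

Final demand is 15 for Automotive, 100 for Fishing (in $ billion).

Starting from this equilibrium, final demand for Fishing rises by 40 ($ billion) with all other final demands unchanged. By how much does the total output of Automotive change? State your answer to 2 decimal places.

Δx_1 = 8.70

I − A =
  [   0.80    -0.10]
  [  -0.20     0.60]
det(I−A) = (0.80)(0.60) − (-0.10)(-0.20) = 0.4600
adj(I−A) = [[0.60, 0.10], [0.20, 0.80]]
(I − A)⁻¹ = adj(I−A) / det(I−A) ≈
  [   1.3043     0.2174]
  [   0.4348     1.7391]
Δx = (I − A)⁻¹ Δd with Δd having +40 in the Fishing component and 0 elsewhere.
So Δx_1 = L_12 · (+40), where L_12 = adj(I−A)_12 / det(I−A) = 0.10 / 0.4600.
Δx_1 = 0.10 × (+40) / 0.4600 = 4.00 / 0.4600 ≈ 8.70.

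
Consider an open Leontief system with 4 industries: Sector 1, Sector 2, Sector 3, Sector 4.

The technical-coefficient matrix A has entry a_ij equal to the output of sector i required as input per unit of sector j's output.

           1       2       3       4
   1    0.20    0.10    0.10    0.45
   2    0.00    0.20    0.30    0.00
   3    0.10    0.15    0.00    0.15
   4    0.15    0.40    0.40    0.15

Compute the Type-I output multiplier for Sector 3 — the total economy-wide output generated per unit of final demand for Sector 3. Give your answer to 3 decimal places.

I − A =
  [   0.80    -0.10    -0.10    -0.45]
  [   0.00     0.80    -0.30     0.00]
  [  -0.10    -0.15     1.00    -0.15]
  [  -0.15    -0.40    -0.40     0.85]
Compute the cofactors C_ij = (−1)^(i+j)·(3×3 minor ij) of I−A; the adjugate is their transpose:
adj(I−A) = Cᵀ =
  [ 0.575750   0.304750   0.291500   0.356250]
  [ 0.032250   0.535750   0.183750   0.049500]
  [ 0.086000   0.168625   0.490000   0.132000]
  [ 0.157250   0.385250   0.368500   0.593000]
det(I−A) = Σ_j (I−A)_1j·C_1j = (0.80)(0.575750) + (-0.10)(0.032250) + (-0.10)(0.086000) + (-0.45)(0.157250) = 0.3780125
(I − A)⁻¹ = adj(I−A) / det(I−A) ≈
  [   1.5231     0.8062     0.7711     0.9424]
  [   0.0853     1.4173     0.4861     0.1309]
  [   0.2275     0.4461     1.2963     0.3492]
  [   0.4160     1.0191     0.9748     1.5687]
The output multiplier for sector j is the column-j sum of the Leontief inverse (I − A)⁻¹ = adj(I−A) / det(I−A).
Column 3 of adj(I−A): (0.291500, 0.183750, 0.490000, 0.368500); det(I−A) = 0.3780125.
m_3 = (0.291500 + 0.183750 + 0.490000 + 0.368500) / 0.3780125 = 1.33375 / 0.3780125 ≈ 3.528.

m_3 = 3.528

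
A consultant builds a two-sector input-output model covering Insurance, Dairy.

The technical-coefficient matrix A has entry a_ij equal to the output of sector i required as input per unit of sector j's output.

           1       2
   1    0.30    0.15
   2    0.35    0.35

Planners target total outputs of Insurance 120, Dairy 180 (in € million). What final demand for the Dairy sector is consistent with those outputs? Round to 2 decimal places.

I − A =
  [   0.70    -0.15]
  [  -0.35     0.65]
d = (I − A) x:
  d_1 = (+0.70)·120 + (-0.15)·180 = 57.00
  d_2 = (-0.35)·120 + (+0.65)·180 = 75.00

d_2 = 75.00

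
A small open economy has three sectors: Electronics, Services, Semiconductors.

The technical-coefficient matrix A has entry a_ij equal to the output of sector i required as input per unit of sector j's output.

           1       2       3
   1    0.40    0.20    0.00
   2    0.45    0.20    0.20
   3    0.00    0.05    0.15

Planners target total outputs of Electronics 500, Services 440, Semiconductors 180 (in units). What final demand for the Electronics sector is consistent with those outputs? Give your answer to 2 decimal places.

d_1 = 212.00

I − A =
  [   0.60    -0.20     0.00]
  [  -0.45     0.80    -0.20]
  [   0.00    -0.05     0.85]
d = (I − A) x:
  d_1 = (+0.60)·500 + (-0.20)·440 + (+0.00)·180 = 212.00
  d_2 = (-0.45)·500 + (+0.80)·440 + (-0.20)·180 = 91.00
  d_3 = (+0.00)·500 + (-0.05)·440 + (+0.85)·180 = 131.00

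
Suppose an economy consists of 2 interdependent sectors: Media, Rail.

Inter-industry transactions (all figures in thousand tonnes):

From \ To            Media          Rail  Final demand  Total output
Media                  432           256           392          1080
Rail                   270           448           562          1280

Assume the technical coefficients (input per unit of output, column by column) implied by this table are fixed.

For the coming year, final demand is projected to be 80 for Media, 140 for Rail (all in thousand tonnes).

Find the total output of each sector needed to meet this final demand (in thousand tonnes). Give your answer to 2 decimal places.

Technical coefficients a_ij = z_ij / X_j:
  a_11 = 432/1080 = 0.40, a_21 = 270/1080 = 0.25
  a_12 = 256/1280 = 0.20, a_22 = 448/1280 = 0.35
I − A =
  [   0.60    -0.20]
  [  -0.25     0.65]
det(I−A) = (0.60)(0.65) − (-0.20)(-0.25) = 0.3400
adj(I−A) = [[0.65, 0.20], [0.25, 0.60]]
(I − A)⁻¹ = adj(I−A) / det(I−A) ≈
  [   1.9118     0.5882]
  [   0.7353     1.7647]
x = (I − A)⁻¹ d = adj(I−A)·d / det(I−A), with det(I−A) = 0.3400:
  x_1 = (0.65·80 + 0.20·140) / 0.3400 = 80.00 / 0.3400 ≈ 235.29
  x_2 = (0.25·80 + 0.60·140) / 0.3400 = 104.00 / 0.3400 ≈ 305.88

x_1 = 235.29, x_2 = 305.88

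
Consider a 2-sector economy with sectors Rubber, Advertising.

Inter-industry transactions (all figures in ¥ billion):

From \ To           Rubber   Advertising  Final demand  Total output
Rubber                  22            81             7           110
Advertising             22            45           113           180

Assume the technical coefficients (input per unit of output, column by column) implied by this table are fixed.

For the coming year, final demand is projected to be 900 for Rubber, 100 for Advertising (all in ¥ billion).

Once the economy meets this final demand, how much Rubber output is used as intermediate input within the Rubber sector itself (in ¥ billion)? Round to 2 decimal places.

Technical coefficients a_ij = z_ij / X_j:
  a_11 = 22/110 = 0.20, a_21 = 22/110 = 0.20
  a_12 = 81/180 = 0.45, a_22 = 45/180 = 0.25
I − A =
  [   0.80    -0.45]
  [  -0.20     0.75]
det(I−A) = (0.80)(0.75) − (-0.45)(-0.20) = 0.5100
adj(I−A) = [[0.75, 0.45], [0.20, 0.80]]
(I − A)⁻¹ = adj(I−A) / det(I−A) ≈
  [   1.4706     0.8824]
  [   0.3922     1.5686]
First solve x = (I − A)⁻¹ d = adj(I−A)·d / det(I−A); in particular x_1 = (0.75·900 + 0.45·100) / 0.5100 = 720.00 / 0.5100 ≈ 1411.7647.
Intermediate flow from 1 to 1: z_11 = a_11 · x_1 = 0.20 × 720.00 / 0.5100 = 144.00 / 0.5100 ≈ 282.35.

z_11 = 282.35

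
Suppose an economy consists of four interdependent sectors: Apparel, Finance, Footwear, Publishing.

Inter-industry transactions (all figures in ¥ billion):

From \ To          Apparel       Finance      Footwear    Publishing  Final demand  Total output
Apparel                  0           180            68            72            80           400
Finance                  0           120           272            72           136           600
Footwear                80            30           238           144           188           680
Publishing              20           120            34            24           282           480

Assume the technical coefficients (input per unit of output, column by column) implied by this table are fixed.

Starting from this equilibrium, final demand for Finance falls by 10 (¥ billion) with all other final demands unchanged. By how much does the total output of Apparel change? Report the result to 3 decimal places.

Δx_1 = -5.722

Technical coefficients a_ij = z_ij / X_j:
  a_11 = 0/400 = 0.00, a_21 = 0/400 = 0.00, a_31 = 80/400 = 0.20, a_41 = 20/400 = 0.05
  a_12 = 180/600 = 0.30, a_22 = 120/600 = 0.20, a_32 = 30/600 = 0.05, a_42 = 120/600 = 0.20
  a_13 = 68/680 = 0.10, a_23 = 272/680 = 0.40, a_33 = 238/680 = 0.35, a_43 = 34/680 = 0.05
  a_14 = 72/480 = 0.15, a_24 = 72/480 = 0.15, a_34 = 144/480 = 0.30, a_44 = 24/480 = 0.05
I − A =
  [   1.00    -0.30    -0.10    -0.15]
  [   0.00     0.80    -0.40    -0.15]
  [  -0.20    -0.05     0.65    -0.30]
  [  -0.05    -0.20    -0.05     0.95]
Compute the cofactors C_ij = (−1)^(i+j)·(3×3 minor ij) of I−A; the adjugate is their transpose:
adj(I−A) = Cᵀ =
  [ 0.419125   0.211375   0.207250   0.165000]
  [ 0.088375   0.575625   0.385250   0.226500]
  [ 0.158375   0.174625   0.721750   0.280500]
  [ 0.049000   0.141500   0.130000   0.460000]
det(I−A) = Σ_j (I−A)_1j·C_1j = (1.00)(0.419125) + (-0.30)(0.088375) + (-0.10)(0.158375) + (-0.15)(0.049000) = 0.369425
(I − A)⁻¹ = adj(I−A) / det(I−A) ≈
  [   1.1345     0.5722     0.5610     0.4466]
  [   0.2392     1.5582     1.0428     0.6131]
  [   0.4287     0.4727     1.9537     0.7593]
  [   0.1326     0.3830     0.3519     1.2452]
Δx = (I − A)⁻¹ Δd with Δd having -10 in the Finance component and 0 elsewhere.
So Δx_1 = L_12 · (-10), where L_12 = adj(I−A)_12 / det(I−A) = 0.211375 / 0.369425.
Δx_1 = 0.211375 × (-10) / 0.369425 = -2.11375 / 0.369425 ≈ -5.722.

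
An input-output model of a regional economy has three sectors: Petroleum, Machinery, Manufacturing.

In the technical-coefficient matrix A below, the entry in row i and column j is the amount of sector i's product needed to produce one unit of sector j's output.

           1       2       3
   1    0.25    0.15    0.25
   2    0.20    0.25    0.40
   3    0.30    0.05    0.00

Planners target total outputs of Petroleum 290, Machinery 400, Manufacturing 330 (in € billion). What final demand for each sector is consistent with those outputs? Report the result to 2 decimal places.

d_1 = 75.00, d_2 = 110.00, d_3 = 223.00

I − A =
  [   0.75    -0.15    -0.25]
  [  -0.20     0.75    -0.40]
  [  -0.30    -0.05     1.00]
d = (I − A) x:
  d_1 = (+0.75)·290 + (-0.15)·400 + (-0.25)·330 = 75.00
  d_2 = (-0.20)·290 + (+0.75)·400 + (-0.40)·330 = 110.00
  d_3 = (-0.30)·290 + (-0.05)·400 + (+1.00)·330 = 223.00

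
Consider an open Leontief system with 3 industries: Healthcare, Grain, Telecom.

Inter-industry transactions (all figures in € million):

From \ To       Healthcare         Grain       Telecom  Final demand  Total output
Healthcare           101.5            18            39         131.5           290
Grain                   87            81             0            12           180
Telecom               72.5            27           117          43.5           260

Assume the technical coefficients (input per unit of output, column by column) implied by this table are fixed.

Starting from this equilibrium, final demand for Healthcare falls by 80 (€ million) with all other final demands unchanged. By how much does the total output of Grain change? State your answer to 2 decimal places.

Technical coefficients a_ij = z_ij / X_j:
  a_11 = 101.5/290 = 0.35, a_21 = 87/290 = 0.30, a_31 = 72.5/290 = 0.25
  a_12 = 18/180 = 0.10, a_22 = 81/180 = 0.45, a_32 = 27/180 = 0.15
  a_13 = 39/260 = 0.15, a_23 = 0/260 = 0.00, a_33 = 117/260 = 0.45
I − A =
  [   0.65    -0.10    -0.15]
  [  -0.30     0.55     0.00]
  [  -0.25    -0.15     0.55]
Cofactors of I−A, C_ij = (−1)^(i+j)·(minor ij) (rows/columns in the sector order above):
  C_11 = (0.55)(0.55) − (0.00)(-0.15) = 0.3025
  C_12 = −[(-0.30)(0.55) − (0.00)(-0.25)] = 0.1650
  C_13 = (-0.30)(-0.15) − (0.55)(-0.25) = 0.1825
  C_21 = −[(-0.10)(0.55) − (-0.15)(-0.15)] = 0.0775
  C_22 = (0.65)(0.55) − (-0.15)(-0.25) = 0.3200
  C_23 = −[(0.65)(-0.15) − (-0.10)(-0.25)] = 0.1225
  C_31 = (-0.10)(0.00) − (-0.15)(0.55) = 0.0825
  C_32 = −[(0.65)(0.00) − (-0.15)(-0.30)] = 0.0450
  C_33 = (0.65)(0.55) − (-0.10)(-0.30) = 0.3275
det(I−A) = Σ_j (I−A)_1j·C_1j = (0.65)(0.3025) + (-0.10)(0.1650) + (-0.15)(0.1825) = 0.15275
adj(I−A) = Cᵀ =
  [ 0.3025   0.0775   0.0825]
  [ 0.1650   0.3200   0.0450]
  [ 0.1825   0.1225   0.3275]
(I − A)⁻¹ = adj(I−A) / det(I−A) ≈
  [   1.9804     0.5074     0.5401]
  [   1.0802     2.0949     0.2946]
  [   1.1948     0.8020     2.1440]
Δx = (I − A)⁻¹ Δd with Δd having -80 in the Healthcare component and 0 elsewhere.
So Δx_2 = L_21 · (-80), where L_21 = adj(I−A)_21 / det(I−A) = 0.1650 / 0.15275.
Δx_2 = 0.1650 × (-80) / 0.15275 = -13.20 / 0.15275 ≈ -86.42.

Δx_2 = -86.42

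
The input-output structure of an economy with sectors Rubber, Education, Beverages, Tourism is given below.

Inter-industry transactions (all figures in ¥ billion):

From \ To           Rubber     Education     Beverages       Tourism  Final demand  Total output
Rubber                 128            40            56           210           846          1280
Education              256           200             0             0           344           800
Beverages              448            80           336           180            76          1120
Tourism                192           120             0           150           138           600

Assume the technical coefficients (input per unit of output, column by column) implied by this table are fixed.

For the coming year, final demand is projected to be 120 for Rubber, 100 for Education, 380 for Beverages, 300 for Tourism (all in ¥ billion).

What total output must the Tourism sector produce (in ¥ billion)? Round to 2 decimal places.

Technical coefficients a_ij = z_ij / X_j:
  a_RR = 128/1280 = 0.10, a_ER = 256/1280 = 0.20, a_BR = 448/1280 = 0.35, a_TR = 192/1280 = 0.15
  a_RE = 40/800 = 0.05, a_EE = 200/800 = 0.25, a_BE = 80/800 = 0.10, a_TE = 120/800 = 0.15
  a_RB = 56/1120 = 0.05, a_EB = 0/1120 = 0.00, a_BB = 336/1120 = 0.30, a_TB = 0/1120 = 0.00
  a_RT = 210/600 = 0.35, a_ET = 0/600 = 0.00, a_BT = 180/600 = 0.30, a_TT = 150/600 = 0.25
I − A =
  [   0.90    -0.05    -0.05    -0.35]
  [  -0.20     0.75     0.00     0.00]
  [  -0.35    -0.10     0.70    -0.30]
  [  -0.15    -0.15     0.00     0.75]
Compute the cofactors C_ij = (−1)^(i+j)·(3×3 minor ij) of I−A; the adjugate is their transpose:
adj(I−A) = Cᵀ =
  [ 0.393750   0.069000   0.028125   0.195000]
  [ 0.105000   0.420375   0.007500   0.052000]
  [ 0.254625   0.136500   0.448875   0.298375]
  [ 0.099750   0.097875   0.007125   0.451375]
det(I−A) = Σ_j (I−A)_1j·C_1j = (0.90)(0.393750) + (-0.05)(0.105000) + (-0.05)(0.254625) + (-0.35)(0.099750) = 0.30148125
(I − A)⁻¹ = adj(I−A) / det(I−A) ≈
  [   1.3061     0.2289     0.0933     0.6468]
  [   0.3483     1.3944     0.0249     0.1725]
  [   0.8446     0.4528     1.4889     0.9897]
  [   0.3309     0.3246     0.0236     1.4972]
x = (I − A)⁻¹ d = adj(I−A)·d / det(I−A), with det(I−A) = 0.30148125:
  x_R = (0.393750·120 + 0.069000·100 + 0.028125·380 + 0.195000·300) / 0.30148125 = 123.3375 / 0.30148125 ≈ 409.11
  x_E = (0.105000·120 + 0.420375·100 + 0.007500·380 + 0.052000·300) / 0.30148125 = 73.0875 / 0.30148125 ≈ 242.43
  x_B = (0.254625·120 + 0.136500·100 + 0.448875·380 + 0.298375·300) / 0.30148125 = 304.29 / 0.30148125 ≈ 1009.32
  x_T = (0.099750·120 + 0.097875·100 + 0.007125·380 + 0.451375·300) / 0.30148125 = 159.8775 / 0.30148125 ≈ 530.31

x_T = 530.31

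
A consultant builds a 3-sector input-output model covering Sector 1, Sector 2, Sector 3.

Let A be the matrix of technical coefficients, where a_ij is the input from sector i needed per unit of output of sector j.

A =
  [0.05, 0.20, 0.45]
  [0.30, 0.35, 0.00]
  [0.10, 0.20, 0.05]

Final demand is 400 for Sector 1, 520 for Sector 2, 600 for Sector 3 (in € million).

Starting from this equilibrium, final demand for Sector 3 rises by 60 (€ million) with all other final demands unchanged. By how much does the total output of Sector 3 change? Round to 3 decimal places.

Δx_3 = 70.663

I − A =
  [   0.95    -0.20    -0.45]
  [  -0.30     0.65     0.00]
  [  -0.10    -0.20     0.95]
Cofactors of I−A, C_ij = (−1)^(i+j)·(minor ij) (rows/columns in the sector order above):
  C_11 = (0.65)(0.95) − (0.00)(-0.20) = 0.6175
  C_12 = −[(-0.30)(0.95) − (0.00)(-0.10)] = 0.2850
  C_13 = (-0.30)(-0.20) − (0.65)(-0.10) = 0.1250
  C_21 = −[(-0.20)(0.95) − (-0.45)(-0.20)] = 0.2800
  C_22 = (0.95)(0.95) − (-0.45)(-0.10) = 0.8575
  C_23 = −[(0.95)(-0.20) − (-0.20)(-0.10)] = 0.2100
  C_31 = (-0.20)(0.00) − (-0.45)(0.65) = 0.2925
  C_32 = −[(0.95)(0.00) − (-0.45)(-0.30)] = 0.1350
  C_33 = (0.95)(0.65) − (-0.20)(-0.30) = 0.5575
det(I−A) = Σ_j (I−A)_1j·C_1j = (0.95)(0.6175) + (-0.20)(0.2850) + (-0.45)(0.1250) = 0.473375
adj(I−A) = Cᵀ =
  [ 0.6175   0.2800   0.2925]
  [ 0.2850   0.8575   0.1350]
  [ 0.1250   0.2100   0.5575]
(I − A)⁻¹ = adj(I−A) / det(I−A) ≈
  [   1.3045     0.5915     0.6179]
  [   0.6021     1.8115     0.2852]
  [   0.2641     0.4436     1.1777]
Δx = (I − A)⁻¹ Δd with Δd having +60 in the Sector 3 component and 0 elsewhere.
So Δx_3 = L_33 · (+60), where L_33 = adj(I−A)_33 / det(I−A) = 0.5575 / 0.473375.
Δx_3 = 0.5575 × (+60) / 0.473375 = 33.45 / 0.473375 ≈ 70.663.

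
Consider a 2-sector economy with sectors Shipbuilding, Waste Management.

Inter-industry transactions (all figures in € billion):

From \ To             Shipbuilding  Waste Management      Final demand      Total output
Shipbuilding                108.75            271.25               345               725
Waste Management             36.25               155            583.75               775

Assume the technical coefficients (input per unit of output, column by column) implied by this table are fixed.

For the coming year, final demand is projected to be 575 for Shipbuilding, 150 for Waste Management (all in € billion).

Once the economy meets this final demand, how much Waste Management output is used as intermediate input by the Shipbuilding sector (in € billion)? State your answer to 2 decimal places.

Technical coefficients a_ij = z_ij / X_j:
  a_11 = 108.75/725 = 0.15, a_21 = 36.25/725 = 0.05
  a_12 = 271.25/775 = 0.35, a_22 = 155/775 = 0.20
I − A =
  [   0.85    -0.35]
  [  -0.05     0.80]
det(I−A) = (0.85)(0.80) − (-0.35)(-0.05) = 0.6625
adj(I−A) = [[0.80, 0.35], [0.05, 0.85]]
(I − A)⁻¹ = adj(I−A) / det(I−A) ≈
  [   1.2075     0.5283]
  [   0.0755     1.2830]
First solve x = (I − A)⁻¹ d = adj(I−A)·d / det(I−A); in particular x_1 = (0.80·575 + 0.35·150) / 0.6625 = 512.50 / 0.6625 ≈ 773.5849.
Intermediate flow from 2 to 1: z_21 = a_21 · x_1 = 0.05 × 512.50 / 0.6625 = 25.625 / 0.6625 ≈ 38.68.

z_21 = 38.68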